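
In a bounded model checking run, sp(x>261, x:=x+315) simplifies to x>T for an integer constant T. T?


Formula: sp(P, x:=E) = exists old_x. (x = E[old_x/x]) AND P[old_x/x] (old_x is the value of x before the assignment; eliminate old_x by solving x = E[old_x/x] for old_x)
Step 1: Precondition P: x>261, i.e. old_x > 261
Step 2: Assignment gives x = old_x + 315, so old_x = x - 315
Step 3: Substitute into P: x - 315 > 261
Step 4: Simplify: x > 261+315 = 576

576


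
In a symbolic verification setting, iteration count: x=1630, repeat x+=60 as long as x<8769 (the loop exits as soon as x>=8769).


Step 1: x goes from 1630 toward 8769 by 60; the body runs while x<8769, so iterations = ceil((bound-start)/step)
Step 2: Distance=7139
Step 3: ceil(7139/60)=119

119


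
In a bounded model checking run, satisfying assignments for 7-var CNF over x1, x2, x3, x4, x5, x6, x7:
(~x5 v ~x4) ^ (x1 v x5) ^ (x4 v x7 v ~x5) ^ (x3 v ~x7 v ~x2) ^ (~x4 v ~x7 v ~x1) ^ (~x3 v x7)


CNF with 6 clauses over 7 vars (128 assignments).
An assignment satisfies CNF iff every clause has >=1 true literal.
Check each row (bits = x1,x2,x3,x4,x5,x6,x7; clause T/F shown):
  row 0 [0000000]: clauses=TFTTTT -> 0
  row 1 [0000001]: clauses=TFTTTT -> 0
  row 2 [0000010]: clauses=TFTTTT -> 0
  row 3 [0000011]: clauses=TFTTTT -> 0
  row 4 [0000100]: clauses=TTFTTT -> 0
  (every remaining row is evaluated the same way; all 128 results are listed next)
Full result column, 8 rows per line (x1,x2,x3,x4 fixed per line; x5,x6,x7 runs 000..111 left to right):
  rows 0-7 [x1,x2,x3,x4=0000]: 00000101  (ones: 2)
  rows 8-15 [x1,x2,x3,x4=0001]: 00000000  (ones: 0)
  rows 16-23 [x1,x2,x3,x4=0010]: 00000101  (ones: 2)
  rows 24-31 [x1,x2,x3,x4=0011]: 00000000  (ones: 0)
  rows 32-39 [x1,x2,x3,x4=0100]: 00000000  (ones: 0)
  rows 40-47 [x1,x2,x3,x4=0101]: 00000000  (ones: 0)
  rows 48-55 [x1,x2,x3,x4=0110]: 00000101  (ones: 2)
  rows 56-63 [x1,x2,x3,x4=0111]: 00000000  (ones: 0)
  rows 64-71 [x1,x2,x3,x4=1000]: 11110101  (ones: 6)
  rows 72-79 [x1,x2,x3,x4=1001]: 10100000  (ones: 2)
  rows 80-87 [x1,x2,x3,x4=1010]: 01010101  (ones: 4)
  rows 88-95 [x1,x2,x3,x4=1011]: 00000000  (ones: 0)
  rows 96-103 [x1,x2,x3,x4=1100]: 10100000  (ones: 2)
  rows 104-111 [x1,x2,x3,x4=1101]: 10100000  (ones: 2)
  rows 112-119 [x1,x2,x3,x4=1110]: 01010101  (ones: 4)
  rows 120-127 [x1,x2,x3,x4=1111]: 00000000  (ones: 0)
Satisfying assignments = 2+0+2+0+0+0+2+0+6+2+4+0+2+2+4+0 = 26

26


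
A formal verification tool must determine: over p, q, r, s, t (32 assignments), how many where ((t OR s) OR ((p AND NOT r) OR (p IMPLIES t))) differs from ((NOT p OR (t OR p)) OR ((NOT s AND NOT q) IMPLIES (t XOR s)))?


F1 = ((t OR s) OR ((p AND NOT r) OR (p IMPLIES t)))
F2 = ((NOT p OR (t OR p)) OR ((NOT s AND NOT q) IMPLIES (t XOR s)))
Evaluate both on each of 32 rows (bits = p,q,r,s,t):
  row 0 [00000]: F1=1 F2=1 -> 0
  row 1 [00001]: F1=1 F2=1 -> 0
  row 2 [00010]: F1=1 F2=1 -> 0
  row 3 [00011]: F1=1 F2=1 -> 0
  row 4 [00100]: F1=1 F2=1 -> 0
  row 5 [00101]: F1=1 F2=1 -> 0
  row 6 [00110]: F1=1 F2=1 -> 0
  row 7 [00111]: F1=1 F2=1 -> 0
  row 8 [01000]: F1=1 F2=1 -> 0
  row 9 [01001]: F1=1 F2=1 -> 0
  row 10 [01010]: F1=1 F2=1 -> 0
  row 11 [01011]: F1=1 F2=1 -> 0
  row 12 [01100]: F1=1 F2=1 -> 0
  row 13 [01101]: F1=1 F2=1 -> 0
  row 14 [01110]: F1=1 F2=1 -> 0
  row 15 [01111]: F1=1 F2=1 -> 0
  row 16 [10000]: F1=1 F2=1 -> 0
  row 17 [10001]: F1=1 F2=1 -> 0
  row 18 [10010]: F1=1 F2=1 -> 0
  row 19 [10011]: F1=1 F2=1 -> 0
  row 20 [10100]: F1=0 F2=1 (differ) -> 1
  row 21 [10101]: F1=1 F2=1 -> 0
  row 22 [10110]: F1=1 F2=1 -> 0
  row 23 [10111]: F1=1 F2=1 -> 0
  row 24 [11000]: F1=1 F2=1 -> 0
  row 25 [11001]: F1=1 F2=1 -> 0
  row 26 [11010]: F1=1 F2=1 -> 0
  row 27 [11011]: F1=1 F2=1 -> 0
  row 28 [11100]: F1=0 F2=1 (differ) -> 1
  row 29 [11101]: F1=1 F2=1 -> 0
  row 30 [11110]: F1=1 F2=1 -> 0
  row 31 [11111]: F1=1 F2=1 -> 0
Full result column, 8 rows per line (p,q fixed per line; r,s,t runs 000..111 left to right):
  rows 0-7 [p,q=00]: 00000000  (ones: 0)
  rows 8-15 [p,q=01]: 00000000  (ones: 0)
  rows 16-23 [p,q=10]: 00001000  (ones: 1)
  rows 24-31 [p,q=11]: 00001000  (ones: 1)
Disagreements = 0+0+1+1 = 2

2


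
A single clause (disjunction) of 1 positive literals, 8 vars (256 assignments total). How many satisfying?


Step 1: Total=2^8=256
Step 2: Unsat when all 1 false: 2^7=128
Step 3: Sat=256-128=128

128


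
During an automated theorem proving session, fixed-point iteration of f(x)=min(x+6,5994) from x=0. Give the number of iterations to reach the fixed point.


Step 1: x=0, cap=5994, increment=6
Step 2: x grows by 6 each step until capped at 5994; fixed point is x=5994
Step 3: iterations = ceil(5994/6) = 999

999


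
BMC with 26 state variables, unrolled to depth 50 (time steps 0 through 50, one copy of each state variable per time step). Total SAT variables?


BMC unrolls to depth k, creating one copy of each state var for steps 0..k.
Step count = 50 + 1 = 51 (steps 0 through 50)
Vars per step = 26
Total = 26 * 51 = 1326

1326


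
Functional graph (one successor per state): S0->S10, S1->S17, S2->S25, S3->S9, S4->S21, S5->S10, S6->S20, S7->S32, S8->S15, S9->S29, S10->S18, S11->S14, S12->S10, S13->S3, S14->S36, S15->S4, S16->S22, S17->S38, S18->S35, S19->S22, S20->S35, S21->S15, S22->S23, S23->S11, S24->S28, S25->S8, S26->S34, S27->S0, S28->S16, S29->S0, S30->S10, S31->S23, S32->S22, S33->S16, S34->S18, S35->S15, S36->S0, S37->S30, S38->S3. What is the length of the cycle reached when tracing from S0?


Trace from S0 until a state repeats:
  S0 -> S10 -> S18 -> S35 -> S15 -> S4 -> S21 -> S15
S15 first seen at step 4, revisited at step 7.
Cycle length = 7 - 4 = 3

3


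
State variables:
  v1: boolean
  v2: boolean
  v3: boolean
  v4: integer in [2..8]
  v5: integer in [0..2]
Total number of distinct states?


State space = product of domain sizes of all variables.
Domain sizes:
  v1 (boolean): 2
  v2 (boolean): 2
  v3 (boolean): 2
  v4 (integer in [2..8]): 7
  v5 (integer in [0..2]): 3
Product = 2 * 2 * 2 * 7 * 3 = 168

168


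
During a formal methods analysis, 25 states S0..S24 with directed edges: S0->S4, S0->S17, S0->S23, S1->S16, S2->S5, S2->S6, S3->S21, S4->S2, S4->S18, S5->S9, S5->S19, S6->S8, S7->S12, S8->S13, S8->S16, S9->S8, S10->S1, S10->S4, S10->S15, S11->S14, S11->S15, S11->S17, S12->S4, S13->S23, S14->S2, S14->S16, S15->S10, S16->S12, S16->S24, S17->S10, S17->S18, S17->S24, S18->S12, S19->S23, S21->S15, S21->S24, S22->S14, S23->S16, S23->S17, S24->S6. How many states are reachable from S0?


BFS from S0:
  layer 0: {S0}
  layer 1: {S4, S17, S23}
  layer 2: {S2, S10, S16, S18, S24}
  layer 3: {S1, S5, S6, S12, S15}
  layer 4: {S8, S9, S19}
  layer 5: {S13}
Reachable set: {S0, S1, S2, S4, S5, S6, S8, S9, S10, S12, S13, S15, S16, S17, S18, S19, S23, S24}
Count = 18

18


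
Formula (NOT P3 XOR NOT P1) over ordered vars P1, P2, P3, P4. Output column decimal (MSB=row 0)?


Formula: (NOT P3 XOR NOT P1) over P1, P2, P3, P4 (16 rows)
Evaluate each row (bits = P1,P2,P3,P4, MSB first):
  row 0 [0000]: (NOT 0 XOR NOT 0) -> 0
  row 1 [0001]: (NOT 0 XOR NOT 0) -> 0
  row 2 [0010]: (NOT 1 XOR NOT 0) -> 1
  row 3 [0011]: (NOT 1 XOR NOT 0) -> 1
  row 4 [0100]: (NOT 0 XOR NOT 0) -> 0
  row 5 [0101]: (NOT 0 XOR NOT 0) -> 0
  row 6 [0110]: (NOT 1 XOR NOT 0) -> 1
  row 7 [0111]: (NOT 1 XOR NOT 0) -> 1
  row 8 [1000]: (NOT 0 XOR NOT 1) -> 1
  row 9 [1001]: (NOT 0 XOR NOT 1) -> 1
  row 10 [1010]: (NOT 1 XOR NOT 1) -> 0
  row 11 [1011]: (NOT 1 XOR NOT 1) -> 0
  row 12 [1100]: (NOT 0 XOR NOT 1) -> 1
  row 13 [1101]: (NOT 0 XOR NOT 1) -> 1
  row 14 [1110]: (NOT 1 XOR NOT 1) -> 0
  row 15 [1111]: (NOT 1 XOR NOT 1) -> 0
Full result column, 4 rows per line (P1,P2 fixed per line; P3,P4 runs 00..11 left to right):
  rows 0-3 [P1,P2=00]: 0011  = hex 3
  rows 4-7 [P1,P2=01]: 0011  = hex 3
  rows 8-11 [P1,P2=10]: 1100  = hex C
  rows 12-15 [P1,P2=11]: 1100  = hex C
Output column (row 0 .. row 15) = 0011001111001100
Output column grouped in 4s = 0011 0011 1100 1100 = 0x33CC
Convert to decimal digit by digit (value = value*16 + digit):
  3 -> 3
  3*16 + 3 = 51
  51*16 + 12 (C) = 828
  828*16 + 12 (C) = 13260
Decimal = 13260

13260


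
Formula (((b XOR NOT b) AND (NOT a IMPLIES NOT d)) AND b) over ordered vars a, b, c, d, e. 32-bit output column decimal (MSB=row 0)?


Formula: (((b XOR NOT b) AND (NOT a IMPLIES NOT d)) AND b) over a, b, c, d, e (32 rows)
Evaluate each row (bits = a,b,c,d,e, MSB first):
  row 0 [00000]: (((0 XOR NOT 0) AND (NOT 0 IMPLIES NOT 0)) AND 0) -> 0
  row 1 [00001]: (((0 XOR NOT 0) AND (NOT 0 IMPLIES NOT 0)) AND 0) -> 0
  row 2 [00010]: (((0 XOR NOT 0) AND (NOT 0 IMPLIES NOT 1)) AND 0) -> 0
  row 3 [00011]: (((0 XOR NOT 0) AND (NOT 0 IMPLIES NOT 1)) AND 0) -> 0
  row 4 [00100]: (((0 XOR NOT 0) AND (NOT 0 IMPLIES NOT 0)) AND 0) -> 0
  row 5 [00101]: (((0 XOR NOT 0) AND (NOT 0 IMPLIES NOT 0)) AND 0) -> 0
  row 6 [00110]: (((0 XOR NOT 0) AND (NOT 0 IMPLIES NOT 1)) AND 0) -> 0
  row 7 [00111]: (((0 XOR NOT 0) AND (NOT 0 IMPLIES NOT 1)) AND 0) -> 0
  row 8 [01000]: (((1 XOR NOT 1) AND (NOT 0 IMPLIES NOT 0)) AND 1) -> 1
  row 9 [01001]: (((1 XOR NOT 1) AND (NOT 0 IMPLIES NOT 0)) AND 1) -> 1
  row 10 [01010]: (((1 XOR NOT 1) AND (NOT 0 IMPLIES NOT 1)) AND 1) -> 0
  row 11 [01011]: (((1 XOR NOT 1) AND (NOT 0 IMPLIES NOT 1)) AND 1) -> 0
  row 12 [01100]: (((1 XOR NOT 1) AND (NOT 0 IMPLIES NOT 0)) AND 1) -> 1
  row 13 [01101]: (((1 XOR NOT 1) AND (NOT 0 IMPLIES NOT 0)) AND 1) -> 1
  row 14 [01110]: (((1 XOR NOT 1) AND (NOT 0 IMPLIES NOT 1)) AND 1) -> 0
  row 15 [01111]: (((1 XOR NOT 1) AND (NOT 0 IMPLIES NOT 1)) AND 1) -> 0
  row 16 [10000]: (((0 XOR NOT 0) AND (NOT 1 IMPLIES NOT 0)) AND 0) -> 0
  row 17 [10001]: (((0 XOR NOT 0) AND (NOT 1 IMPLIES NOT 0)) AND 0) -> 0
  row 18 [10010]: (((0 XOR NOT 0) AND (NOT 1 IMPLIES NOT 1)) AND 0) -> 0
  row 19 [10011]: (((0 XOR NOT 0) AND (NOT 1 IMPLIES NOT 1)) AND 0) -> 0
  row 20 [10100]: (((0 XOR NOT 0) AND (NOT 1 IMPLIES NOT 0)) AND 0) -> 0
  row 21 [10101]: (((0 XOR NOT 0) AND (NOT 1 IMPLIES NOT 0)) AND 0) -> 0
  row 22 [10110]: (((0 XOR NOT 0) AND (NOT 1 IMPLIES NOT 1)) AND 0) -> 0
  row 23 [10111]: (((0 XOR NOT 0) AND (NOT 1 IMPLIES NOT 1)) AND 0) -> 0
  row 24 [11000]: (((1 XOR NOT 1) AND (NOT 1 IMPLIES NOT 0)) AND 1) -> 1
  row 25 [11001]: (((1 XOR NOT 1) AND (NOT 1 IMPLIES NOT 0)) AND 1) -> 1
  row 26 [11010]: (((1 XOR NOT 1) AND (NOT 1 IMPLIES NOT 1)) AND 1) -> 1
  row 27 [11011]: (((1 XOR NOT 1) AND (NOT 1 IMPLIES NOT 1)) AND 1) -> 1
  row 28 [11100]: (((1 XOR NOT 1) AND (NOT 1 IMPLIES NOT 0)) AND 1) -> 1
  row 29 [11101]: (((1 XOR NOT 1) AND (NOT 1 IMPLIES NOT 0)) AND 1) -> 1
  row 30 [11110]: (((1 XOR NOT 1) AND (NOT 1 IMPLIES NOT 1)) AND 1) -> 1
  row 31 [11111]: (((1 XOR NOT 1) AND (NOT 1 IMPLIES NOT 1)) AND 1) -> 1
Full result column, 4 rows per line (a,b,c fixed per line; d,e runs 00..11 left to right):
  rows 0-3 [a,b,c=000]: 0000  = hex 0
  rows 4-7 [a,b,c=001]: 0000  = hex 0
  rows 8-11 [a,b,c=010]: 1100  = hex C
  rows 12-15 [a,b,c=011]: 1100  = hex C
  rows 16-19 [a,b,c=100]: 0000  = hex 0
  rows 20-23 [a,b,c=101]: 0000  = hex 0
  rows 24-27 [a,b,c=110]: 1111  = hex F
  rows 28-31 [a,b,c=111]: 1111  = hex F
Output column (row 0 .. row 31) = 00000000110011000000000011111111
Output column grouped in 4s = 0000 0000 1100 1100 0000 0000 1111 1111 = 0x00CC00FF
Convert to decimal digit by digit (value = value*16 + digit):
  0 -> 0
  0*16 + 0 = 0
  0*16 + 12 (C) = 12
  12*16 + 12 (C) = 204
  204*16 + 0 = 3264
  3264*16 + 0 = 52224
  52224*16 + 15 (F) = 835599
  835599*16 + 15 (F) = 13369599
Decimal = 13369599

13369599


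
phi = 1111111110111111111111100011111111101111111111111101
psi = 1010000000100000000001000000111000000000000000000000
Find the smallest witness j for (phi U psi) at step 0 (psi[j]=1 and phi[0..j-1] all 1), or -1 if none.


(phi U psi) at 0: need smallest j with psi[j]=1 and phi[i]=1 for all i in [0,j).
Scan from step 0:
  step 0: psi=1 and phi held for [0,0) -> witness found
Witness step = 0

0


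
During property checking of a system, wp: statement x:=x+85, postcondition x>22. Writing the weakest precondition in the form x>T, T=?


Formula: wp(x:=E, P) = P[E/x] (substitute E for x in postcondition)
Step 1: Postcondition: x>22
Step 2: Substitute x+85 for x: x+85>22
Step 3: Solve for x: x > 22-85 = -63

-63


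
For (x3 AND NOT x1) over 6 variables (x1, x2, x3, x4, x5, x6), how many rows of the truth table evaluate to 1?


Formula: (x3 AND NOT x1) over 6 vars (64 rows)
Evaluate each row (x1, x2, x3, x4, x5, x6 as bits, MSB first):
  row 0 [000000]: (0 AND NOT 0) -> 0
  row 1 [000001]: (0 AND NOT 0) -> 0
  row 2 [000010]: (0 AND NOT 0) -> 0
  row 3 [000011]: (0 AND NOT 0) -> 0
  row 4 [000100]: (0 AND NOT 0) -> 0
  (every remaining row is evaluated the same way; all 64 results are listed next)
Full result column, 8 rows per line (x1,x2,x3 fixed per line; x4,x5,x6 runs 000..111 left to right):
  rows 0-7 [x1,x2,x3=000]: 00000000  (ones: 0)
  rows 8-15 [x1,x2,x3=001]: 11111111  (ones: 8)
  rows 16-23 [x1,x2,x3=010]: 00000000  (ones: 0)
  rows 24-31 [x1,x2,x3=011]: 11111111  (ones: 8)
  rows 32-39 [x1,x2,x3=100]: 00000000  (ones: 0)
  rows 40-47 [x1,x2,x3=101]: 00000000  (ones: 0)
  rows 48-55 [x1,x2,x3=110]: 00000000  (ones: 0)
  rows 56-63 [x1,x2,x3=111]: 00000000  (ones: 0)
Count of 1-rows = 0+8+0+8+0+0+0+0 = 16

16


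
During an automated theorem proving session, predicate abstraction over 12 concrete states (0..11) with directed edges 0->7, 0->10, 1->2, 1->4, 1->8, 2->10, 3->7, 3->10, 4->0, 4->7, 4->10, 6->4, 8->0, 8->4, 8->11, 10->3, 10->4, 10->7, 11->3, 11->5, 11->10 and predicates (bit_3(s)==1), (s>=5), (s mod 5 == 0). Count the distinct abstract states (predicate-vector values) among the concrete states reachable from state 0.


BFS from 0:
Concrete reachable: {0, 3, 4, 7, 10}
Abstract via predicates (bit_3(s)==1), (s>=5), (s mod 5 == 0):
  (0,0,0) <- {3, 4}
  (0,0,1) <- {0}
  (0,1,0) <- {7}
  (1,1,1) <- {10}
Distinct abstract states = 4

4


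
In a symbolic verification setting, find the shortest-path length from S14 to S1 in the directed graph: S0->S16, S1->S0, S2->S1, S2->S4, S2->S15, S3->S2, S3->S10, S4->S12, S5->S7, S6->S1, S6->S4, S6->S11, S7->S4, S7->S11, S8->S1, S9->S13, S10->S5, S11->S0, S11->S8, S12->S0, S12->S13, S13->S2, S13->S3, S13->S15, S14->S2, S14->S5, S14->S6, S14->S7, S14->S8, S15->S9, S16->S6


BFS layer-by-layer from S14:
  dist 0: {S14}
  dist 1: {S2, S5, S6, S7, S8}
  dist 2: {S1, S4, S11, S15}
  -> S1 reached at distance 2
Shortest path length = 2

2


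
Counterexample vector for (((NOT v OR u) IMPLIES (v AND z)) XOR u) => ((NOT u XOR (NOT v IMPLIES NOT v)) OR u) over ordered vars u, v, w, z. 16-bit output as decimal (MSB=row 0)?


F1 = (((NOT v OR u) IMPLIES (v AND z)) XOR u)
F2 = ((NOT u XOR (NOT v IMPLIES NOT v)) OR u)
Counterexample to F1=>F2 is where F1=1 and F2=0.
Evaluate each row (bits = u,v,w,z, MSB first):
  row 0 [0000]: F1=0 F2=0 -> F1&~F2 -> 0
  row 1 [0001]: F1=0 F2=0 -> F1&~F2 -> 0
  row 2 [0010]: F1=0 F2=0 -> F1&~F2 -> 0
  row 3 [0011]: F1=0 F2=0 -> F1&~F2 -> 0
  row 4 [0100]: F1=1 F2=0 -> F1&~F2 -> 1
  row 5 [0101]: F1=1 F2=0 -> F1&~F2 -> 1
  row 6 [0110]: F1=1 F2=0 -> F1&~F2 -> 1
  row 7 [0111]: F1=1 F2=0 -> F1&~F2 -> 1
  row 8 [1000]: F1=1 F2=1 -> F1&~F2 -> 0
  row 9 [1001]: F1=1 F2=1 -> F1&~F2 -> 0
  row 10 [1010]: F1=1 F2=1 -> F1&~F2 -> 0
  row 11 [1011]: F1=1 F2=1 -> F1&~F2 -> 0
  row 12 [1100]: F1=1 F2=1 -> F1&~F2 -> 0
  row 13 [1101]: F1=0 F2=1 -> F1&~F2 -> 0
  row 14 [1110]: F1=1 F2=1 -> F1&~F2 -> 0
  row 15 [1111]: F1=0 F2=1 -> F1&~F2 -> 0
Full result column, 4 rows per line (u,v fixed per line; w,z runs 00..11 left to right):
  rows 0-3 [u,v=00]: 0000  = hex 0
  rows 4-7 [u,v=01]: 1111  = hex F
  rows 8-11 [u,v=10]: 0000  = hex 0
  rows 12-15 [u,v=11]: 0000  = hex 0
Counterexample vector (row 0 .. row 15) = 0000111100000000
Output column grouped in 4s = 0000 1111 0000 0000 = 0x0F00
Convert to decimal digit by digit (value = value*16 + digit):
  0 -> 0
  0*16 + 15 (F) = 15
  15*16 + 0 = 240
  240*16 + 0 = 3840
Decimal = 3840

3840


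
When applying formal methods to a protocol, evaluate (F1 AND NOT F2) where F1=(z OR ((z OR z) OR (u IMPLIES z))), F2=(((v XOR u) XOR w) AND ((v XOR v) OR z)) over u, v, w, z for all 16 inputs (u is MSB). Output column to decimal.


F1 = (z OR ((z OR z) OR (u IMPLIES z)))
F2 = (((v XOR u) XOR w) AND ((v XOR v) OR z))
Counterexample to F1=>F2 is where F1=1 and F2=0.
Evaluate each row (bits = u,v,w,z, MSB first):
  row 0 [0000]: F1=1 F2=0 -> F1&~F2 -> 1
  row 1 [0001]: F1=1 F2=0 -> F1&~F2 -> 1
  row 2 [0010]: F1=1 F2=0 -> F1&~F2 -> 1
  row 3 [0011]: F1=1 F2=1 -> F1&~F2 -> 0
  row 4 [0100]: F1=1 F2=0 -> F1&~F2 -> 1
  row 5 [0101]: F1=1 F2=1 -> F1&~F2 -> 0
  row 6 [0110]: F1=1 F2=0 -> F1&~F2 -> 1
  row 7 [0111]: F1=1 F2=0 -> F1&~F2 -> 1
  row 8 [1000]: F1=0 F2=0 -> F1&~F2 -> 0
  row 9 [1001]: F1=1 F2=1 -> F1&~F2 -> 0
  row 10 [1010]: F1=0 F2=0 -> F1&~F2 -> 0
  row 11 [1011]: F1=1 F2=0 -> F1&~F2 -> 1
  row 12 [1100]: F1=0 F2=0 -> F1&~F2 -> 0
  row 13 [1101]: F1=1 F2=0 -> F1&~F2 -> 1
  row 14 [1110]: F1=0 F2=0 -> F1&~F2 -> 0
  row 15 [1111]: F1=1 F2=1 -> F1&~F2 -> 0
Full result column, 4 rows per line (u,v fixed per line; w,z runs 00..11 left to right):
  rows 0-3 [u,v=00]: 1110  = hex E
  rows 4-7 [u,v=01]: 1011  = hex B
  rows 8-11 [u,v=10]: 0001  = hex 1
  rows 12-15 [u,v=11]: 0100  = hex 4
Counterexample vector (row 0 .. row 15) = 1110101100010100
Output column grouped in 4s = 1110 1011 0001 0100 = 0xEB14
Convert to decimal digit by digit (value = value*16 + digit):
  E -> 14
  14*16 + 11 (B) = 235
  235*16 + 1 = 3761
  3761*16 + 4 = 60180
Decimal = 60180

60180


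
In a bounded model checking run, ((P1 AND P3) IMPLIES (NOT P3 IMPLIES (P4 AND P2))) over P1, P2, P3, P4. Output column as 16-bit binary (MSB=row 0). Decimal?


Formula: ((P1 AND P3) IMPLIES (NOT P3 IMPLIES (P4 AND P2))) over P1, P2, P3, P4 (16 rows)
Evaluate each row (bits = P1,P2,P3,P4, MSB first):
  row 0 [0000]: ((0 AND 0) IMPLIES (NOT 0 IMPLIES (0 AND 0))) -> 1
  row 1 [0001]: ((0 AND 0) IMPLIES (NOT 0 IMPLIES (1 AND 0))) -> 1
  row 2 [0010]: ((0 AND 1) IMPLIES (NOT 1 IMPLIES (0 AND 0))) -> 1
  row 3 [0011]: ((0 AND 1) IMPLIES (NOT 1 IMPLIES (1 AND 0))) -> 1
  row 4 [0100]: ((0 AND 0) IMPLIES (NOT 0 IMPLIES (0 AND 1))) -> 1
  row 5 [0101]: ((0 AND 0) IMPLIES (NOT 0 IMPLIES (1 AND 1))) -> 1
  row 6 [0110]: ((0 AND 1) IMPLIES (NOT 1 IMPLIES (0 AND 1))) -> 1
  row 7 [0111]: ((0 AND 1) IMPLIES (NOT 1 IMPLIES (1 AND 1))) -> 1
  row 8 [1000]: ((1 AND 0) IMPLIES (NOT 0 IMPLIES (0 AND 0))) -> 1
  row 9 [1001]: ((1 AND 0) IMPLIES (NOT 0 IMPLIES (1 AND 0))) -> 1
  row 10 [1010]: ((1 AND 1) IMPLIES (NOT 1 IMPLIES (0 AND 0))) -> 1
  row 11 [1011]: ((1 AND 1) IMPLIES (NOT 1 IMPLIES (1 AND 0))) -> 1
  row 12 [1100]: ((1 AND 0) IMPLIES (NOT 0 IMPLIES (0 AND 1))) -> 1
  row 13 [1101]: ((1 AND 0) IMPLIES (NOT 0 IMPLIES (1 AND 1))) -> 1
  row 14 [1110]: ((1 AND 1) IMPLIES (NOT 1 IMPLIES (0 AND 1))) -> 1
  row 15 [1111]: ((1 AND 1) IMPLIES (NOT 1 IMPLIES (1 AND 1))) -> 1
Full result column, 4 rows per line (P1,P2 fixed per line; P3,P4 runs 00..11 left to right):
  rows 0-3 [P1,P2=00]: 1111  = hex F
  rows 4-7 [P1,P2=01]: 1111  = hex F
  rows 8-11 [P1,P2=10]: 1111  = hex F
  rows 12-15 [P1,P2=11]: 1111  = hex F
Output column (row 0 .. row 15) = 1111111111111111
Output column grouped in 4s = 1111 1111 1111 1111 = 0xFFFF
Convert to decimal digit by digit (value = value*16 + digit):
  F -> 15
  15*16 + 15 (F) = 255
  255*16 + 15 (F) = 4095
  4095*16 + 15 (F) = 65535
Decimal = 65535

65535


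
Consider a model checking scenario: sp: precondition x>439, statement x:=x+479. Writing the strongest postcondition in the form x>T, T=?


Formula: sp(P, x:=E) = exists old_x. (x = E[old_x/x]) AND P[old_x/x] (old_x is the value of x before the assignment; eliminate old_x by solving x = E[old_x/x] for old_x)
Step 1: Precondition P: x>439, i.e. old_x > 439
Step 2: Assignment gives x = old_x + 479, so old_x = x - 479
Step 3: Substitute into P: x - 479 > 439
Step 4: Simplify: x > 439+479 = 918

918


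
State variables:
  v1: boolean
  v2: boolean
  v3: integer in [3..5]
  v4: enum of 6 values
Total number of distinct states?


State space = product of domain sizes of all variables.
Domain sizes:
  v1 (boolean): 2
  v2 (boolean): 2
  v3 (integer in [3..5]): 3
  v4 (enum of 6 values): 6
Product = 2 * 2 * 3 * 6 = 72

72


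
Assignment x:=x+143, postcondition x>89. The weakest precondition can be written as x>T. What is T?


Formula: wp(x:=E, P) = P[E/x] (substitute E for x in postcondition)
Step 1: Postcondition: x>89
Step 2: Substitute x+143 for x: x+143>89
Step 3: Solve for x: x > 89-143 = -54

-54


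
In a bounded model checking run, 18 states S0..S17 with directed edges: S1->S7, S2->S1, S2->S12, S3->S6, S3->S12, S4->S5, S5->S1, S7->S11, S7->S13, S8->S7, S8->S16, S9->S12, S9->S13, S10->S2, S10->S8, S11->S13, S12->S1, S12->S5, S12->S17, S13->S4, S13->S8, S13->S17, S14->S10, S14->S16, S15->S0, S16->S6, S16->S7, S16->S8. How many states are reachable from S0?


BFS from S0:
  layer 0: {S0}
Reachable set: {S0}
Count = 1

1


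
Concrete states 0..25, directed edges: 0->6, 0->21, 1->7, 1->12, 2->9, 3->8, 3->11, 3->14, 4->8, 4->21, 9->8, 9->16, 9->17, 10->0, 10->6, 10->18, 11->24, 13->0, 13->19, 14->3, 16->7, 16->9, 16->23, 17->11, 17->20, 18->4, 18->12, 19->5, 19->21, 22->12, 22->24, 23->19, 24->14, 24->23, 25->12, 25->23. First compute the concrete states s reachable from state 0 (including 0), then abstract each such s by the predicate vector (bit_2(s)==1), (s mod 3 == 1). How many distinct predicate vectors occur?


BFS from 0:
Concrete reachable: {0, 6, 21}
Abstract via predicates (bit_2(s)==1), (s mod 3 == 1):
  (0,0) <- {0}
  (1,0) <- {6, 21}
Distinct abstract states = 2

2


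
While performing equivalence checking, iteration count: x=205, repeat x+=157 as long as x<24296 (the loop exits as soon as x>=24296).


Step 1: x goes from 205 toward 24296 by 157; the body runs while x<24296, so iterations = ceil((bound-start)/step)
Step 2: Distance=24091
Step 3: ceil(24091/157)=154

154


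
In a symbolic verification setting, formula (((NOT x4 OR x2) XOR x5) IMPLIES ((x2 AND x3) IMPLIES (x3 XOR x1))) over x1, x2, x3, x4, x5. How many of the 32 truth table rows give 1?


Formula: (((NOT x4 OR x2) XOR x5) IMPLIES ((x2 AND x3) IMPLIES (x3 XOR x1))) over 5 vars (32 rows)
Evaluate each row (x1, x2, x3, x4, x5 as bits, MSB first):
  row 0 [00000]: (((NOT 0 OR 0) XOR 0) IMPLIES ((0 AND 0) IMPLIES (0 XOR 0))) -> 1
  row 1 [00001]: (((NOT 0 OR 0) XOR 1) IMPLIES ((0 AND 0) IMPLIES (0 XOR 0))) -> 1
  row 2 [00010]: (((NOT 1 OR 0) XOR 0) IMPLIES ((0 AND 0) IMPLIES (0 XOR 0))) -> 1
  row 3 [00011]: (((NOT 1 OR 0) XOR 1) IMPLIES ((0 AND 0) IMPLIES (0 XOR 0))) -> 1
  row 4 [00100]: (((NOT 0 OR 0) XOR 0) IMPLIES ((0 AND 1) IMPLIES (1 XOR 0))) -> 1
  row 5 [00101]: (((NOT 0 OR 0) XOR 1) IMPLIES ((0 AND 1) IMPLIES (1 XOR 0))) -> 1
  row 6 [00110]: (((NOT 1 OR 0) XOR 0) IMPLIES ((0 AND 1) IMPLIES (1 XOR 0))) -> 1
  row 7 [00111]: (((NOT 1 OR 0) XOR 1) IMPLIES ((0 AND 1) IMPLIES (1 XOR 0))) -> 1
  row 8 [01000]: (((NOT 0 OR 1) XOR 0) IMPLIES ((1 AND 0) IMPLIES (0 XOR 0))) -> 1
  row 9 [01001]: (((NOT 0 OR 1) XOR 1) IMPLIES ((1 AND 0) IMPLIES (0 XOR 0))) -> 1
  row 10 [01010]: (((NOT 1 OR 1) XOR 0) IMPLIES ((1 AND 0) IMPLIES (0 XOR 0))) -> 1
  row 11 [01011]: (((NOT 1 OR 1) XOR 1) IMPLIES ((1 AND 0) IMPLIES (0 XOR 0))) -> 1
  row 12 [01100]: (((NOT 0 OR 1) XOR 0) IMPLIES ((1 AND 1) IMPLIES (1 XOR 0))) -> 1
  row 13 [01101]: (((NOT 0 OR 1) XOR 1) IMPLIES ((1 AND 1) IMPLIES (1 XOR 0))) -> 1
  row 14 [01110]: (((NOT 1 OR 1) XOR 0) IMPLIES ((1 AND 1) IMPLIES (1 XOR 0))) -> 1
  row 15 [01111]: (((NOT 1 OR 1) XOR 1) IMPLIES ((1 AND 1) IMPLIES (1 XOR 0))) -> 1
  row 16 [10000]: (((NOT 0 OR 0) XOR 0) IMPLIES ((0 AND 0) IMPLIES (0 XOR 1))) -> 1
  row 17 [10001]: (((NOT 0 OR 0) XOR 1) IMPLIES ((0 AND 0) IMPLIES (0 XOR 1))) -> 1
  row 18 [10010]: (((NOT 1 OR 0) XOR 0) IMPLIES ((0 AND 0) IMPLIES (0 XOR 1))) -> 1
  row 19 [10011]: (((NOT 1 OR 0) XOR 1) IMPLIES ((0 AND 0) IMPLIES (0 XOR 1))) -> 1
  row 20 [10100]: (((NOT 0 OR 0) XOR 0) IMPLIES ((0 AND 1) IMPLIES (1 XOR 1))) -> 1
  row 21 [10101]: (((NOT 0 OR 0) XOR 1) IMPLIES ((0 AND 1) IMPLIES (1 XOR 1))) -> 1
  row 22 [10110]: (((NOT 1 OR 0) XOR 0) IMPLIES ((0 AND 1) IMPLIES (1 XOR 1))) -> 1
  row 23 [10111]: (((NOT 1 OR 0) XOR 1) IMPLIES ((0 AND 1) IMPLIES (1 XOR 1))) -> 1
  row 24 [11000]: (((NOT 0 OR 1) XOR 0) IMPLIES ((1 AND 0) IMPLIES (0 XOR 1))) -> 1
  row 25 [11001]: (((NOT 0 OR 1) XOR 1) IMPLIES ((1 AND 0) IMPLIES (0 XOR 1))) -> 1
  row 26 [11010]: (((NOT 1 OR 1) XOR 0) IMPLIES ((1 AND 0) IMPLIES (0 XOR 1))) -> 1
  row 27 [11011]: (((NOT 1 OR 1) XOR 1) IMPLIES ((1 AND 0) IMPLIES (0 XOR 1))) -> 1
  row 28 [11100]: (((NOT 0 OR 1) XOR 0) IMPLIES ((1 AND 1) IMPLIES (1 XOR 1))) -> 0
  row 29 [11101]: (((NOT 0 OR 1) XOR 1) IMPLIES ((1 AND 1) IMPLIES (1 XOR 1))) -> 1
  row 30 [11110]: (((NOT 1 OR 1) XOR 0) IMPLIES ((1 AND 1) IMPLIES (1 XOR 1))) -> 0
  row 31 [11111]: (((NOT 1 OR 1) XOR 1) IMPLIES ((1 AND 1) IMPLIES (1 XOR 1))) -> 1
Full result column, 8 rows per line (x1,x2 fixed per line; x3,x4,x5 runs 000..111 left to right):
  rows 0-7 [x1,x2=00]: 11111111  (ones: 8)
  rows 8-15 [x1,x2=01]: 11111111  (ones: 8)
  rows 16-23 [x1,x2=10]: 11111111  (ones: 8)
  rows 24-31 [x1,x2=11]: 11110101  (ones: 6)
Count of 1-rows = 8+8+8+6 = 30

30


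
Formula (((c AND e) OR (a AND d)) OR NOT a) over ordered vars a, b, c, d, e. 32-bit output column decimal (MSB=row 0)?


Formula: (((c AND e) OR (a AND d)) OR NOT a) over a, b, c, d, e (32 rows)
Evaluate each row (bits = a,b,c,d,e, MSB first):
  row 0 [00000]: (((0 AND 0) OR (0 AND 0)) OR NOT 0) -> 1
  row 1 [00001]: (((0 AND 1) OR (0 AND 0)) OR NOT 0) -> 1
  row 2 [00010]: (((0 AND 0) OR (0 AND 1)) OR NOT 0) -> 1
  row 3 [00011]: (((0 AND 1) OR (0 AND 1)) OR NOT 0) -> 1
  row 4 [00100]: (((1 AND 0) OR (0 AND 0)) OR NOT 0) -> 1
  row 5 [00101]: (((1 AND 1) OR (0 AND 0)) OR NOT 0) -> 1
  row 6 [00110]: (((1 AND 0) OR (0 AND 1)) OR NOT 0) -> 1
  row 7 [00111]: (((1 AND 1) OR (0 AND 1)) OR NOT 0) -> 1
  row 8 [01000]: (((0 AND 0) OR (0 AND 0)) OR NOT 0) -> 1
  row 9 [01001]: (((0 AND 1) OR (0 AND 0)) OR NOT 0) -> 1
  row 10 [01010]: (((0 AND 0) OR (0 AND 1)) OR NOT 0) -> 1
  row 11 [01011]: (((0 AND 1) OR (0 AND 1)) OR NOT 0) -> 1
  row 12 [01100]: (((1 AND 0) OR (0 AND 0)) OR NOT 0) -> 1
  row 13 [01101]: (((1 AND 1) OR (0 AND 0)) OR NOT 0) -> 1
  row 14 [01110]: (((1 AND 0) OR (0 AND 1)) OR NOT 0) -> 1
  row 15 [01111]: (((1 AND 1) OR (0 AND 1)) OR NOT 0) -> 1
  row 16 [10000]: (((0 AND 0) OR (1 AND 0)) OR NOT 1) -> 0
  row 17 [10001]: (((0 AND 1) OR (1 AND 0)) OR NOT 1) -> 0
  row 18 [10010]: (((0 AND 0) OR (1 AND 1)) OR NOT 1) -> 1
  row 19 [10011]: (((0 AND 1) OR (1 AND 1)) OR NOT 1) -> 1
  row 20 [10100]: (((1 AND 0) OR (1 AND 0)) OR NOT 1) -> 0
  row 21 [10101]: (((1 AND 1) OR (1 AND 0)) OR NOT 1) -> 1
  row 22 [10110]: (((1 AND 0) OR (1 AND 1)) OR NOT 1) -> 1
  row 23 [10111]: (((1 AND 1) OR (1 AND 1)) OR NOT 1) -> 1
  row 24 [11000]: (((0 AND 0) OR (1 AND 0)) OR NOT 1) -> 0
  row 25 [11001]: (((0 AND 1) OR (1 AND 0)) OR NOT 1) -> 0
  row 26 [11010]: (((0 AND 0) OR (1 AND 1)) OR NOT 1) -> 1
  row 27 [11011]: (((0 AND 1) OR (1 AND 1)) OR NOT 1) -> 1
  row 28 [11100]: (((1 AND 0) OR (1 AND 0)) OR NOT 1) -> 0
  row 29 [11101]: (((1 AND 1) OR (1 AND 0)) OR NOT 1) -> 1
  row 30 [11110]: (((1 AND 0) OR (1 AND 1)) OR NOT 1) -> 1
  row 31 [11111]: (((1 AND 1) OR (1 AND 1)) OR NOT 1) -> 1
Full result column, 4 rows per line (a,b,c fixed per line; d,e runs 00..11 left to right):
  rows 0-3 [a,b,c=000]: 1111  = hex F
  rows 4-7 [a,b,c=001]: 1111  = hex F
  rows 8-11 [a,b,c=010]: 1111  = hex F
  rows 12-15 [a,b,c=011]: 1111  = hex F
  rows 16-19 [a,b,c=100]: 0011  = hex 3
  rows 20-23 [a,b,c=101]: 0111  = hex 7
  rows 24-27 [a,b,c=110]: 0011  = hex 3
  rows 28-31 [a,b,c=111]: 0111  = hex 7
Output column (row 0 .. row 31) = 11111111111111110011011100110111
Output column grouped in 4s = 1111 1111 1111 1111 0011 0111 0011 0111 = 0xFFFF3737
Convert to decimal digit by digit (value = value*16 + digit):
  F -> 15
  15*16 + 15 (F) = 255
  255*16 + 15 (F) = 4095
  4095*16 + 15 (F) = 65535
  65535*16 + 3 = 1048563
  1048563*16 + 7 = 16777015
  16777015*16 + 3 = 268432243
  268432243*16 + 7 = 4294915895
Decimal = 4294915895

4294915895


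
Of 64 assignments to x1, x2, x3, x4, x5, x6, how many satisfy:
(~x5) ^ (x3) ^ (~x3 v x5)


CNF with 3 clauses over 6 vars (64 assignments).
An assignment satisfies CNF iff every clause has >=1 true literal.
Check each row (bits = x1,x2,x3,x4,x5,x6; clause T/F shown):
  row 0 [000000]: clauses=TFT -> 0
  row 1 [000001]: clauses=TFT -> 0
  row 2 [000010]: clauses=FFT -> 0
  row 3 [000011]: clauses=FFT -> 0
  row 4 [000100]: clauses=TFT -> 0
  (every remaining row is evaluated the same way; all 64 results are listed next)
Full result column, 8 rows per line (x1,x2,x3 fixed per line; x4,x5,x6 runs 000..111 left to right):
  rows 0-7 [x1,x2,x3=000]: 00000000  (ones: 0)
  rows 8-15 [x1,x2,x3=001]: 00000000  (ones: 0)
  rows 16-23 [x1,x2,x3=010]: 00000000  (ones: 0)
  rows 24-31 [x1,x2,x3=011]: 00000000  (ones: 0)
  rows 32-39 [x1,x2,x3=100]: 00000000  (ones: 0)
  rows 40-47 [x1,x2,x3=101]: 00000000  (ones: 0)
  rows 48-55 [x1,x2,x3=110]: 00000000  (ones: 0)
  rows 56-63 [x1,x2,x3=111]: 00000000  (ones: 0)
Satisfying assignments = 0+0+0+0+0+0+0+0 = 0

0


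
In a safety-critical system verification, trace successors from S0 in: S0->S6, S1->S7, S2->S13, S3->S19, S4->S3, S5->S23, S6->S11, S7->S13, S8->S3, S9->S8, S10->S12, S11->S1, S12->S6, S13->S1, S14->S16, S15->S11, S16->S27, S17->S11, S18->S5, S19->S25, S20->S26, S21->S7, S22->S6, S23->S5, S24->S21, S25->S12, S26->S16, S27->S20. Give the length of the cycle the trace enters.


Trace from S0 until a state repeats:
  S0 -> S6 -> S11 -> S1 -> S7 -> S13 -> S1
S1 first seen at step 3, revisited at step 6.
Cycle length = 6 - 3 = 3

3


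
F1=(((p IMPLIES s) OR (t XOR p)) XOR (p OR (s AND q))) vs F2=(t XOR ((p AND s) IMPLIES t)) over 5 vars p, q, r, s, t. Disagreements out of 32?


F1 = (((p IMPLIES s) OR (t XOR p)) XOR (p OR (s AND q)))
F2 = (t XOR ((p AND s) IMPLIES t))
Evaluate both on each of 32 rows (bits = p,q,r,s,t):
  row 0 [00000]: F1=1 F2=1 -> 0
  row 1 [00001]: F1=1 F2=0 (differ) -> 1
  row 2 [00010]: F1=1 F2=1 -> 0
  row 3 [00011]: F1=1 F2=0 (differ) -> 1
  row 4 [00100]: F1=1 F2=1 -> 0
  row 5 [00101]: F1=1 F2=0 (differ) -> 1
  row 6 [00110]: F1=1 F2=1 -> 0
  row 7 [00111]: F1=1 F2=0 (differ) -> 1
  row 8 [01000]: F1=1 F2=1 -> 0
  row 9 [01001]: F1=1 F2=0 (differ) -> 1
  row 10 [01010]: F1=0 F2=1 (differ) -> 1
  row 11 [01011]: F1=0 F2=0 -> 0
  row 12 [01100]: F1=1 F2=1 -> 0
  row 13 [01101]: F1=1 F2=0 (differ) -> 1
  row 14 [01110]: F1=0 F2=1 (differ) -> 1
  row 15 [01111]: F1=0 F2=0 -> 0
  row 16 [10000]: F1=0 F2=1 (differ) -> 1
  row 17 [10001]: F1=1 F2=0 (differ) -> 1
  row 18 [10010]: F1=0 F2=0 -> 0
  row 19 [10011]: F1=0 F2=0 -> 0
  row 20 [10100]: F1=0 F2=1 (differ) -> 1
  row 21 [10101]: F1=1 F2=0 (differ) -> 1
  row 22 [10110]: F1=0 F2=0 -> 0
  row 23 [10111]: F1=0 F2=0 -> 0
  row 24 [11000]: F1=0 F2=1 (differ) -> 1
  row 25 [11001]: F1=1 F2=0 (differ) -> 1
  row 26 [11010]: F1=0 F2=0 -> 0
  row 27 [11011]: F1=0 F2=0 -> 0
  row 28 [11100]: F1=0 F2=1 (differ) -> 1
  row 29 [11101]: F1=1 F2=0 (differ) -> 1
  row 30 [11110]: F1=0 F2=0 -> 0
  row 31 [11111]: F1=0 F2=0 -> 0
Full result column, 8 rows per line (p,q fixed per line; r,s,t runs 000..111 left to right):
  rows 0-7 [p,q=00]: 01010101  (ones: 4)
  rows 8-15 [p,q=01]: 01100110  (ones: 4)
  rows 16-23 [p,q=10]: 11001100  (ones: 4)
  rows 24-31 [p,q=11]: 11001100  (ones: 4)
Disagreements = 4+4+4+4 = 16

16


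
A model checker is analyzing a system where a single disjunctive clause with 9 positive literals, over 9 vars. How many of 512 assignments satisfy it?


Step 1: Total=2^9=512
Step 2: Unsat when all 9 false: 2^0=1
Step 3: Sat=512-1=511

511


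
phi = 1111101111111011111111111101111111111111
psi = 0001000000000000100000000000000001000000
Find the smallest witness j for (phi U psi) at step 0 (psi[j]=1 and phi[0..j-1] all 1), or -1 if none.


(phi U psi) at 0: need smallest j with psi[j]=1 and phi[i]=1 for all i in [0,j).
Scan from step 0:
  step 0: phi=1, psi=0 -> continue
  step 1: phi=1, psi=0 -> continue
  step 2: phi=1, psi=0 -> continue
  step 3: psi=1 and phi held for [0,3) -> witness found
Witness step = 3

3


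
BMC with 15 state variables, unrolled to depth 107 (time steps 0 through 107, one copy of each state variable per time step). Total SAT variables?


BMC unrolls to depth k, creating one copy of each state var for steps 0..k.
Step count = 107 + 1 = 108 (steps 0 through 107)
Vars per step = 15
Total = 15 * 108 = 1620

1620


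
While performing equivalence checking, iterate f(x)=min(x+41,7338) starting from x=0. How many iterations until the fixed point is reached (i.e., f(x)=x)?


Step 1: x=0, cap=7338, increment=41
Step 2: x grows by 41 each step until capped at 7338; fixed point is x=7338
Step 3: iterations = ceil(7338/41) = 179

179


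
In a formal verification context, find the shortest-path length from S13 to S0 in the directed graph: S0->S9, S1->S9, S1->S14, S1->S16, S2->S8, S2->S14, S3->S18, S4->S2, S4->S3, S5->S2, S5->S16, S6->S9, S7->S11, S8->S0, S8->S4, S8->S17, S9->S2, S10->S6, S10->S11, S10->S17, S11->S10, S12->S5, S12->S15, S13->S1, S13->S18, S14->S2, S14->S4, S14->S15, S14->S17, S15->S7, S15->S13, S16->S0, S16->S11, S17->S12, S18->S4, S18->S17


BFS layer-by-layer from S13:
  dist 0: {S13}
  dist 1: {S1, S18}
  dist 2: {S4, S9, S14, S16, S17}
  dist 3: {S0, S2, S3, S11, S12, S15}
  -> S0 reached at distance 3
Shortest path length = 3

3


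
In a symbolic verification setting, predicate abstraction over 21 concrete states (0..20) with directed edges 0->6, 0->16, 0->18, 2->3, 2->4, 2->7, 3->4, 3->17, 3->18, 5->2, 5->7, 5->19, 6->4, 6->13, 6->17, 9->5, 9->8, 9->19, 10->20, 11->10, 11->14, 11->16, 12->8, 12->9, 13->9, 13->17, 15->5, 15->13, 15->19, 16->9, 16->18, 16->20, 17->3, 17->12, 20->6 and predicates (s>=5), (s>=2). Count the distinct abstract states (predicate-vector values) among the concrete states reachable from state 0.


BFS from 0:
Concrete reachable: {0, 2, 3, 4, 5, 6, 7, 8, 9, 12, 13, 16, 17, 18, 19, 20}
Abstract via predicates (s>=5), (s>=2):
  (0,0) <- {0}
  (0,1) <- {2, 3, 4}
  (1,1) <- {5, 6, 7, 8, 9, 12, 13, 16, 17, 18, 19, 20}
Distinct abstract states = 3

3


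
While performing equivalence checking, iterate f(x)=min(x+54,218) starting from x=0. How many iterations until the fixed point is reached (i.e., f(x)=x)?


Step 1: x=0, cap=218, increment=54
Step 2: x grows by 54 each step until capped at 218; fixed point is x=218
Step 3: iterations = ceil(218/54) = 5

5


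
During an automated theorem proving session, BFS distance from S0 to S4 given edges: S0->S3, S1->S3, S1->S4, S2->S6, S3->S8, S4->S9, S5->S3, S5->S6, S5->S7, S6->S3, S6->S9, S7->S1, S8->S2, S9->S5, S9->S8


BFS layer-by-layer from S0:
  dist 0: {S0}
  dist 1: {S3}
  dist 2: {S8}
  dist 3: {S2}
  dist 4: {S6}
  dist 5: {S9}
  dist 6: {S5}
  dist 7: {S7}
  dist 8: {S1}
  dist 9: {S4}
  -> S4 reached at distance 9
Shortest path length = 9

9


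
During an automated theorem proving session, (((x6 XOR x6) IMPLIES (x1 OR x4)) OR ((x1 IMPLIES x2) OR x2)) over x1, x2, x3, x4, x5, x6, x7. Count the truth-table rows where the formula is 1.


Formula: (((x6 XOR x6) IMPLIES (x1 OR x4)) OR ((x1 IMPLIES x2) OR x2)) over 7 vars (128 rows)
Evaluate each row (x1, x2, x3, x4, x5, x6, x7 as bits, MSB first):
  row 0 [0000000]: (((0 XOR 0) IMPLIES (0 OR 0)) OR ((0 IMPLIES 0) OR 0)) -> 1
  row 1 [0000001]: (((0 XOR 0) IMPLIES (0 OR 0)) OR ((0 IMPLIES 0) OR 0)) -> 1
  row 2 [0000010]: (((1 XOR 1) IMPLIES (0 OR 0)) OR ((0 IMPLIES 0) OR 0)) -> 1
  row 3 [0000011]: (((1 XOR 1) IMPLIES (0 OR 0)) OR ((0 IMPLIES 0) OR 0)) -> 1
  row 4 [0000100]: (((0 XOR 0) IMPLIES (0 OR 0)) OR ((0 IMPLIES 0) OR 0)) -> 1
  (every remaining row is evaluated the same way; all 128 results are listed next)
Full result column, 8 rows per line (x1,x2,x3,x4 fixed per line; x5,x6,x7 runs 000..111 left to right):
  rows 0-7 [x1,x2,x3,x4=0000]: 11111111  (ones: 8)
  rows 8-15 [x1,x2,x3,x4=0001]: 11111111  (ones: 8)
  rows 16-23 [x1,x2,x3,x4=0010]: 11111111  (ones: 8)
  rows 24-31 [x1,x2,x3,x4=0011]: 11111111  (ones: 8)
  rows 32-39 [x1,x2,x3,x4=0100]: 11111111  (ones: 8)
  rows 40-47 [x1,x2,x3,x4=0101]: 11111111  (ones: 8)
  rows 48-55 [x1,x2,x3,x4=0110]: 11111111  (ones: 8)
  rows 56-63 [x1,x2,x3,x4=0111]: 11111111  (ones: 8)
  rows 64-71 [x1,x2,x3,x4=1000]: 11111111  (ones: 8)
  rows 72-79 [x1,x2,x3,x4=1001]: 11111111  (ones: 8)
  rows 80-87 [x1,x2,x3,x4=1010]: 11111111  (ones: 8)
  rows 88-95 [x1,x2,x3,x4=1011]: 11111111  (ones: 8)
  rows 96-103 [x1,x2,x3,x4=1100]: 11111111  (ones: 8)
  rows 104-111 [x1,x2,x3,x4=1101]: 11111111  (ones: 8)
  rows 112-119 [x1,x2,x3,x4=1110]: 11111111  (ones: 8)
  rows 120-127 [x1,x2,x3,x4=1111]: 11111111  (ones: 8)
Count of 1-rows = 8+8+8+8+8+8+8+8+8+8+8+8+8+8+8+8 = 128

128


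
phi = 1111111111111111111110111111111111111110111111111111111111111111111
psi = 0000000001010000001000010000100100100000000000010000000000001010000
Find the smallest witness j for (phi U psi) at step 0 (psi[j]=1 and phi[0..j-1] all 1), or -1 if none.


(phi U psi) at 0: need smallest j with psi[j]=1 and phi[i]=1 for all i in [0,j).
Scan from step 0:
  step 0: phi=1, psi=0 -> continue
  step 1: phi=1, psi=0 -> continue
  step 2: phi=1, psi=0 -> continue
  step 3: phi=1, psi=0 -> continue
  step 9: psi=1 and phi held for [0,9) -> witness found
Witness step = 9

9


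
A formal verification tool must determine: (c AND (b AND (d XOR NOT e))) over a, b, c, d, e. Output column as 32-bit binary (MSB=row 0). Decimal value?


Formula: (c AND (b AND (d XOR NOT e))) over a, b, c, d, e (32 rows)
Evaluate each row (bits = a,b,c,d,e, MSB first):
  row 0 [00000]: (0 AND (0 AND (0 XOR NOT 0))) -> 0
  row 1 [00001]: (0 AND (0 AND (0 XOR NOT 1))) -> 0
  row 2 [00010]: (0 AND (0 AND (1 XOR NOT 0))) -> 0
  row 3 [00011]: (0 AND (0 AND (1 XOR NOT 1))) -> 0
  row 4 [00100]: (1 AND (0 AND (0 XOR NOT 0))) -> 0
  row 5 [00101]: (1 AND (0 AND (0 XOR NOT 1))) -> 0
  row 6 [00110]: (1 AND (0 AND (1 XOR NOT 0))) -> 0
  row 7 [00111]: (1 AND (0 AND (1 XOR NOT 1))) -> 0
  row 8 [01000]: (0 AND (1 AND (0 XOR NOT 0))) -> 0
  row 9 [01001]: (0 AND (1 AND (0 XOR NOT 1))) -> 0
  row 10 [01010]: (0 AND (1 AND (1 XOR NOT 0))) -> 0
  row 11 [01011]: (0 AND (1 AND (1 XOR NOT 1))) -> 0
  row 12 [01100]: (1 AND (1 AND (0 XOR NOT 0))) -> 1
  row 13 [01101]: (1 AND (1 AND (0 XOR NOT 1))) -> 0
  row 14 [01110]: (1 AND (1 AND (1 XOR NOT 0))) -> 0
  row 15 [01111]: (1 AND (1 AND (1 XOR NOT 1))) -> 1
  row 16 [10000]: (0 AND (0 AND (0 XOR NOT 0))) -> 0
  row 17 [10001]: (0 AND (0 AND (0 XOR NOT 1))) -> 0
  row 18 [10010]: (0 AND (0 AND (1 XOR NOT 0))) -> 0
  row 19 [10011]: (0 AND (0 AND (1 XOR NOT 1))) -> 0
  row 20 [10100]: (1 AND (0 AND (0 XOR NOT 0))) -> 0
  row 21 [10101]: (1 AND (0 AND (0 XOR NOT 1))) -> 0
  row 22 [10110]: (1 AND (0 AND (1 XOR NOT 0))) -> 0
  row 23 [10111]: (1 AND (0 AND (1 XOR NOT 1))) -> 0
  row 24 [11000]: (0 AND (1 AND (0 XOR NOT 0))) -> 0
  row 25 [11001]: (0 AND (1 AND (0 XOR NOT 1))) -> 0
  row 26 [11010]: (0 AND (1 AND (1 XOR NOT 0))) -> 0
  row 27 [11011]: (0 AND (1 AND (1 XOR NOT 1))) -> 0
  row 28 [11100]: (1 AND (1 AND (0 XOR NOT 0))) -> 1
  row 29 [11101]: (1 AND (1 AND (0 XOR NOT 1))) -> 0
  row 30 [11110]: (1 AND (1 AND (1 XOR NOT 0))) -> 0
  row 31 [11111]: (1 AND (1 AND (1 XOR NOT 1))) -> 1
Full result column, 4 rows per line (a,b,c fixed per line; d,e runs 00..11 left to right):
  rows 0-3 [a,b,c=000]: 0000  = hex 0
  rows 4-7 [a,b,c=001]: 0000  = hex 0
  rows 8-11 [a,b,c=010]: 0000  = hex 0
  rows 12-15 [a,b,c=011]: 1001  = hex 9
  rows 16-19 [a,b,c=100]: 0000  = hex 0
  rows 20-23 [a,b,c=101]: 0000  = hex 0
  rows 24-27 [a,b,c=110]: 0000  = hex 0
  rows 28-31 [a,b,c=111]: 1001  = hex 9
Output column (row 0 .. row 31) = 00000000000010010000000000001001
Output column grouped in 4s = 0000 0000 0000 1001 0000 0000 0000 1001 = 0x00090009
Convert to decimal digit by digit (value = value*16 + digit):
  0 -> 0
  0*16 + 0 = 0
  0*16 + 0 = 0
  0*16 + 9 = 9
  9*16 + 0 = 144
  144*16 + 0 = 2304
  2304*16 + 0 = 36864
  36864*16 + 9 = 589833
Decimal = 589833

589833
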